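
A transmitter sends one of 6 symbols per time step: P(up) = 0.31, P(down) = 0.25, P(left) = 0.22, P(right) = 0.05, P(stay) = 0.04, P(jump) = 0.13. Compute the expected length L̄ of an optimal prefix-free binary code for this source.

Repeatedly combine the two least-probable nodes; the expected code length is the sum of the merged weights.
merge 1/25 + 1/20 → 9/100
merge 9/100 + 13/100 → 11/50
merge 11/50 + 11/50 → 11/25
merge 1/4 + 31/100 → 14/25
merge 11/25 + 14/25 → 1
L = 9/100 + 11/50 + 11/25 + 14/25 + 1 = 231/100 = 2.31 bits/symbol.

2.31 bits/symbol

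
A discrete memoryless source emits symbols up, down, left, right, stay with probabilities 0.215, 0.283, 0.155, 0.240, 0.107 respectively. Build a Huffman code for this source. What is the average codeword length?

2.262 bits/symbol

Repeatedly combine the two least-probable nodes; the expected code length is the sum of the merged weights.
merge 107/1000 + 31/200 → 131/500
merge 43/200 + 6/25 → 91/200
merge 131/500 + 283/1000 → 109/200
merge 91/200 + 109/200 → 1
L = 131/500 + 91/200 + 109/200 + 1 = 1131/500 = 2.262 bits/symbol.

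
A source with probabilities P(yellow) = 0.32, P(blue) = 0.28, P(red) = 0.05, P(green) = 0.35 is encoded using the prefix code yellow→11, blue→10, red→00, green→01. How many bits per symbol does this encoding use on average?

L̄ = Σ pᵢ·ℓᵢ = 0.32·2 + 0.28·2 + 0.05·2 + 0.35·2 = 2 bits/symbol.

2 bits/symbol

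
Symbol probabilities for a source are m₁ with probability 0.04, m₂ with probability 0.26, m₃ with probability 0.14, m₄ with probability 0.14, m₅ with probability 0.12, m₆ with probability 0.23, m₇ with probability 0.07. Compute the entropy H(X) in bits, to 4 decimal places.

2.6086 bits

H = −Σ pᵢ log₂ pᵢ.
−0.04·log₂(0.04) = 0.1858
−0.26·log₂(0.26) = 0.5053
−0.14·log₂(0.14) = 0.3971
−0.14·log₂(0.14) = 0.3971
−0.12·log₂(0.12) = 0.3671
−0.23·log₂(0.23) = 0.4877
−0.07·log₂(0.07) = 0.2686
Sum ≈ 2.6086 → 2.6086 bits.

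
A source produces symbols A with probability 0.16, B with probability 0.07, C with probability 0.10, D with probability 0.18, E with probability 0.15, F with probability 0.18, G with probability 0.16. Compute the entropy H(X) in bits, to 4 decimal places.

2.7479 bits

H = −Σ pᵢ log₂ pᵢ.
−0.16·log₂(0.16) = 0.4230
−0.07·log₂(0.07) = 0.2686
−0.10·log₂(0.10) = 0.3322
−0.18·log₂(0.18) = 0.4453
−0.15·log₂(0.15) = 0.4105
−0.18·log₂(0.18) = 0.4453
−0.16·log₂(0.16) = 0.4230
Sum ≈ 2.7479 → 2.7479 bits.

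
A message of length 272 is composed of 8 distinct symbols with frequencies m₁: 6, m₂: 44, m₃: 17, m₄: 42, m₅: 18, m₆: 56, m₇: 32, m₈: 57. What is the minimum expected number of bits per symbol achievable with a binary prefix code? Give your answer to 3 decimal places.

2.820 bits/symbol

Probabilities are the counts divided by 272.
Repeatedly combine the two least-probable nodes; the expected code length is the sum of the merged weights.
merge 3/136 + 1/16 → 23/272
merge 9/136 + 23/272 → 41/272
merge 2/17 + 41/272 → 73/272
merge 21/136 + 11/68 → 43/136
merge 7/34 + 57/272 → 113/272
merge 73/272 + 43/136 → 159/272
merge 113/272 + 159/272 → 1
L = 23/272 + 41/272 + 73/272 + 43/136 + 113/272 + 159/272 + 1 = 767/272 ≈ 2.820 bits/symbol.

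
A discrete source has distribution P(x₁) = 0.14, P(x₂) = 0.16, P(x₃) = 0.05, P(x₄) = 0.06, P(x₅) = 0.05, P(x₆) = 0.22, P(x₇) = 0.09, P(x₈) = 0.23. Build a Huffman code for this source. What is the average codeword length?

2.8 bits/symbol

Repeatedly combine the two least-probable nodes; the expected code length is the sum of the merged weights.
merge 1/20 + 1/20 → 1/10
merge 3/50 + 9/100 → 3/20
merge 1/10 + 7/50 → 6/25
merge 3/20 + 4/25 → 31/100
merge 11/50 + 23/100 → 9/20
merge 6/25 + 31/100 → 11/20
merge 9/20 + 11/20 → 1
L = 1/10 + 3/20 + 6/25 + 31/100 + 9/20 + 11/20 + 1 = 14/5 = 2.8 bits/symbol.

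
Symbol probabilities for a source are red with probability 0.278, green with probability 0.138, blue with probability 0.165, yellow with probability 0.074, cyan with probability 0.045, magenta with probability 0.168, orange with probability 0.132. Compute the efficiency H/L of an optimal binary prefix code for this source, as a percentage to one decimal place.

98.5%

Entropy H = −Σ p log₂ p ≈ 2.6339 bits.
Huffman merges: 9/200+37/500→119/1000; 119/1000+33/250→251/1000; 69/500+33/200→303/1000; 21/125+251/1000→419/1000; 139/500+303/1000→581/1000; 419/1000+581/1000→1. L = 2673/1000 ≈ 2.6730.
Efficiency = H/L = 2.6339/2.6730 = 98.5%.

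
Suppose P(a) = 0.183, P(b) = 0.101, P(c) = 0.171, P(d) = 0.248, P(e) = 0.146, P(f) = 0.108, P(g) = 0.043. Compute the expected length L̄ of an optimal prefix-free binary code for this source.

2.713 bits/symbol

Repeatedly combine the two least-probable nodes; the expected code length is the sum of the merged weights.
merge 43/1000 + 101/1000 → 18/125
merge 27/250 + 18/125 → 63/250
merge 73/500 + 171/1000 → 317/1000
merge 183/1000 + 31/125 → 431/1000
merge 63/250 + 317/1000 → 569/1000
merge 431/1000 + 569/1000 → 1
L = 18/125 + 63/250 + 317/1000 + 431/1000 + 569/1000 + 1 = 2713/1000 = 2.713 bits/symbol.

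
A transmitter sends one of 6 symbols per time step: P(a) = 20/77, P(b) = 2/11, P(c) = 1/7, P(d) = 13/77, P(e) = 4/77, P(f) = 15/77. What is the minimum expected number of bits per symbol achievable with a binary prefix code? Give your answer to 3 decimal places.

2.545 bits/symbol

Repeatedly combine the two least-probable nodes; the expected code length is the sum of the merged weights.
merge 4/77 + 1/7 → 15/77
merge 13/77 + 2/11 → 27/77
merge 15/77 + 15/77 → 30/77
merge 20/77 + 27/77 → 47/77
merge 30/77 + 47/77 → 1
L = 15/77 + 27/77 + 30/77 + 47/77 + 1 = 28/11 ≈ 2.545 bits/symbol.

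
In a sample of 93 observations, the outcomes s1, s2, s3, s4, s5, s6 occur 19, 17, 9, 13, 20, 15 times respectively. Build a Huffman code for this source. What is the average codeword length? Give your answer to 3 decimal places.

Probabilities are the counts divided by 93.
Repeatedly combine the two least-probable nodes; the expected code length is the sum of the merged weights.
merge 3/31 + 13/93 → 22/93
merge 5/31 + 17/93 → 32/93
merge 19/93 + 20/93 → 13/31
merge 22/93 + 32/93 → 18/31
merge 13/31 + 18/31 → 1
L = 22/93 + 32/93 + 13/31 + 18/31 + 1 = 80/31 ≈ 2.581 bits/symbol.

2.581 bits/symbol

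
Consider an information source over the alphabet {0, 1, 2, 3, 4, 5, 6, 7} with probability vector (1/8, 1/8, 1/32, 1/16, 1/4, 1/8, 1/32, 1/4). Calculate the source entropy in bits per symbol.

Each probability is a power of 1/2, so log₂(1/p) is an integer.
H = Σ p·log₂(1/p) = 1/8·3 + 1/8·3 + 1/32·5 + 1/16·4 + 1/4·2 + 1/8·3 + 1/32·5 + 1/4·2 = 2.6875 bits.

2.6875 bits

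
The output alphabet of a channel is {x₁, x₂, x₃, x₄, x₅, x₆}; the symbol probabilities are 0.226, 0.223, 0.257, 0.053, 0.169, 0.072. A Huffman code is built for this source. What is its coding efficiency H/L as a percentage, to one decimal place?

Entropy H = −Σ p log₂ p ≈ 2.4028 bits.
Huffman merges: 53/1000+9/125→1/8; 1/8+169/1000→147/500; 223/1000+113/500→449/1000; 257/1000+147/500→551/1000; 449/1000+551/1000→1. L = 2419/1000 ≈ 2.4190.
Efficiency = H/L = 2.4028/2.4190 = 99.3%.

99.3%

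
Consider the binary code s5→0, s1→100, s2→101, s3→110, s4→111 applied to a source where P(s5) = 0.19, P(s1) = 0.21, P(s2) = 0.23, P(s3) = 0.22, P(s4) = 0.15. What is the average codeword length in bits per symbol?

2.62 bits/symbol

L̄ = Σ pᵢ·ℓᵢ = 0.19·1 + 0.21·3 + 0.23·3 + 0.22·3 + 0.15·3 = 2.62 bits/symbol.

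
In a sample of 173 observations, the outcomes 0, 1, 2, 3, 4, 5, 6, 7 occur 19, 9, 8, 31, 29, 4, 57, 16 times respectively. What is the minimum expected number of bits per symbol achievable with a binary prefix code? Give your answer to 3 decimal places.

Probabilities are the counts divided by 173.
Repeatedly combine the two least-probable nodes; the expected code length is the sum of the merged weights.
merge 4/173 + 8/173 → 12/173
merge 9/173 + 12/173 → 21/173
merge 16/173 + 19/173 → 35/173
merge 21/173 + 29/173 → 50/173
merge 31/173 + 35/173 → 66/173
merge 50/173 + 57/173 → 107/173
merge 66/173 + 107/173 → 1
L = 12/173 + 21/173 + 35/173 + 50/173 + 66/173 + 107/173 + 1 = 464/173 ≈ 2.682 bits/symbol.

2.682 bits/symbol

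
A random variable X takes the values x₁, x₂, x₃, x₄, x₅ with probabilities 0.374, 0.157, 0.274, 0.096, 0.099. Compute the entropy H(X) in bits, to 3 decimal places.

2.117 bits

H = −Σ pᵢ log₂ pᵢ.
−0.374·log₂(0.374) = 0.5307
−0.157·log₂(0.157) = 0.4194
−0.274·log₂(0.274) = 0.5118
−0.096·log₂(0.096) = 0.3246
−0.099·log₂(0.099) = 0.3303
Sum ≈ 2.1167 → 2.117 bits.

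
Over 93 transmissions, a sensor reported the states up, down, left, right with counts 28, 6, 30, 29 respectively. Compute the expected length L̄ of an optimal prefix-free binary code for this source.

2 bits/symbol

Probabilities are the counts divided by 93.
Repeatedly combine the two least-probable nodes; the expected code length is the sum of the merged weights.
merge 2/31 + 28/93 → 34/93
merge 29/93 + 10/31 → 59/93
merge 34/93 + 59/93 → 1
L = 34/93 + 59/93 + 1 = 2 bits/symbol.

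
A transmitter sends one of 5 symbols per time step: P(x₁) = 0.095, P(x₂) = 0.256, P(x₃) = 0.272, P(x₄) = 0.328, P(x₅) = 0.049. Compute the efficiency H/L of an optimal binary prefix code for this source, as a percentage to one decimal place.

Entropy H = −Σ p log₂ p ≈ 2.0775 bits.
Huffman merges: 49/1000+19/200→18/125; 18/125+32/125→2/5; 34/125+41/125→3/5; 2/5+3/5→1. L = 268/125 ≈ 2.1440.
Efficiency = H/L = 2.0775/2.1440 = 96.9%.

96.9%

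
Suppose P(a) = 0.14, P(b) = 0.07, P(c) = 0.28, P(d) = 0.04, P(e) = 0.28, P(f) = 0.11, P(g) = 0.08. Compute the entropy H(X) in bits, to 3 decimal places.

2.522 bits

H = −Σ pᵢ log₂ pᵢ.
−0.14·log₂(0.14) = 0.3971
−0.07·log₂(0.07) = 0.2686
−0.28·log₂(0.28) = 0.5142
−0.04·log₂(0.04) = 0.1858
−0.28·log₂(0.28) = 0.5142
−0.11·log₂(0.11) = 0.3503
−0.08·log₂(0.08) = 0.2915
Sum ≈ 2.5217 → 2.522 bits.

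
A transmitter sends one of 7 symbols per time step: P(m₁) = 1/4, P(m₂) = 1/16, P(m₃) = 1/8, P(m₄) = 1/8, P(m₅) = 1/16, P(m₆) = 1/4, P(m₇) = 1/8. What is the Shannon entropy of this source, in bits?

Each probability is a power of 1/2, so log₂(1/p) is an integer.
H = Σ p·log₂(1/p) = 1/4·2 + 1/16·4 + 1/8·3 + 1/8·3 + 1/16·4 + 1/4·2 + 1/8·3 = 2.625 bits.

2.625 bits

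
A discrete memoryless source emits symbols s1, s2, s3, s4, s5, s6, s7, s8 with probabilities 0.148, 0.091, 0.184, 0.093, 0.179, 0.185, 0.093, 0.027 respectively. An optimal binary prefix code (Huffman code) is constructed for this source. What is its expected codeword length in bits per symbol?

2.933 bits/symbol

Repeatedly combine the two least-probable nodes; the expected code length is the sum of the merged weights.
merge 27/1000 + 91/1000 → 59/500
merge 93/1000 + 93/1000 → 93/500
merge 59/500 + 37/250 → 133/500
merge 179/1000 + 23/125 → 363/1000
merge 37/200 + 93/500 → 371/1000
merge 133/500 + 363/1000 → 629/1000
merge 371/1000 + 629/1000 → 1
L = 59/500 + 93/500 + 133/500 + 363/1000 + 371/1000 + 629/1000 + 1 = 2933/1000 = 2.933 bits/symbol.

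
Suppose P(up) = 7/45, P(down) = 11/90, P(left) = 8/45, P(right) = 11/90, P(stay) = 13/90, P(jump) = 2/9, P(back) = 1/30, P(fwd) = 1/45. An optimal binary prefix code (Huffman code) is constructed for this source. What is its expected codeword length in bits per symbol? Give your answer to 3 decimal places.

Repeatedly combine the two least-probable nodes; the expected code length is the sum of the merged weights.
merge 1/45 + 1/30 → 1/18
merge 1/18 + 11/90 → 8/45
merge 11/90 + 13/90 → 4/15
merge 7/45 + 8/45 → 1/3
merge 8/45 + 2/9 → 2/5
merge 4/15 + 1/3 → 3/5
merge 2/5 + 3/5 → 1
L = 1/18 + 8/45 + 4/15 + 1/3 + 2/5 + 3/5 + 1 = 17/6 ≈ 2.833 bits/symbol.

2.833 bits/symbol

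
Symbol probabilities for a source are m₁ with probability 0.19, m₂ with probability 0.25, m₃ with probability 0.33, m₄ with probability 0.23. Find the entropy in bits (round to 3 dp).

H = −Σ pᵢ log₂ pᵢ.
−0.19·log₂(0.19) = 0.4552
−0.25·log₂(0.25) = 0.5000
−0.33·log₂(0.33) = 0.5278
−0.23·log₂(0.23) = 0.4877
Sum ≈ 1.9707 → 1.971 bits.

1.971 bits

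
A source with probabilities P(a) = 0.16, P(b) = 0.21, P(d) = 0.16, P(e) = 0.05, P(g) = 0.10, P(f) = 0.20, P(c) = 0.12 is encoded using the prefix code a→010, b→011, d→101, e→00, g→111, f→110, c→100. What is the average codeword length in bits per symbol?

L̄ = Σ pᵢ·ℓᵢ = 0.16·3 + 0.21·3 + 0.16·3 + 0.05·2 + 0.10·3 + 0.20·3 + 0.12·3 = 2.95 bits/symbol.

2.95 bits/symbol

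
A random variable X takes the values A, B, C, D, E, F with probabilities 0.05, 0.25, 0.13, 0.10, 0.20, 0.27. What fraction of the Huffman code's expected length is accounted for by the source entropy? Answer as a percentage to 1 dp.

Entropy H = −Σ p log₂ p ≈ 2.4053 bits.
Huffman merges: 1/20+1/10→3/20; 13/100+3/20→7/25; 1/5+1/4→9/20; 27/100+7/25→11/20; 9/20+11/20→1. L = 243/100 ≈ 2.4300.
Efficiency = H/L = 2.4053/2.4300 = 99.0%.

99.0%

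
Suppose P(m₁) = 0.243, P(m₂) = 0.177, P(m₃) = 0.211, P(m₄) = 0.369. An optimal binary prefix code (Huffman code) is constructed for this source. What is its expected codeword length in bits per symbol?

2 bits/symbol

Repeatedly combine the two least-probable nodes; the expected code length is the sum of the merged weights.
merge 177/1000 + 211/1000 → 97/250
merge 243/1000 + 369/1000 → 153/250
merge 97/250 + 153/250 → 1
L = 97/250 + 153/250 + 1 = 2 bits/symbol.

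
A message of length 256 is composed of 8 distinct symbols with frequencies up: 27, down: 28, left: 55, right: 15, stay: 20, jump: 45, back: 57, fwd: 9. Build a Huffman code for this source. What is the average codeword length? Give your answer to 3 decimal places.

Probabilities are the counts divided by 256.
Repeatedly combine the two least-probable nodes; the expected code length is the sum of the merged weights.
merge 9/256 + 15/256 → 3/32
merge 5/64 + 3/32 → 11/64
merge 27/256 + 7/64 → 55/256
merge 11/64 + 45/256 → 89/256
merge 55/256 + 55/256 → 55/128
merge 57/256 + 89/256 → 73/128
merge 55/128 + 73/128 → 1
L = 3/32 + 11/64 + 55/256 + 89/256 + 55/128 + 73/128 + 1 = 181/64 ≈ 2.828 bits/symbol.

2.828 bits/symbol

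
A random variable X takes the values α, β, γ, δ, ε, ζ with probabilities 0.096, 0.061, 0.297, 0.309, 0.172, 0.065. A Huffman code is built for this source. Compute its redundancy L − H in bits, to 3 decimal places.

Entropy H = −Σ p log₂ p ≈ 2.3075 bits.
Huffman merges: 61/1000+13/200→63/500; 12/125+63/500→111/500; 43/250+111/500→197/500; 297/1000+309/1000→303/500; 197/500+303/500→1. L = 587/250 ≈ 2.3480.
L − H = 2.3480 − 2.3075 = 0.040 bits.

0.040 bits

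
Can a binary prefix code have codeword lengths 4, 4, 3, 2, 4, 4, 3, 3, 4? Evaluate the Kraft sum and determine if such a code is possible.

With common denominator 2^4 = 16: Σ 2^(−ℓᵢ) = 1/16 + 1/16 + 2/16 + 4/16 + 1/16 + 1/16 + 2/16 + 2/16 + 1/16 = 15/16 = 0.9375.
Kraft's inequality requires Σ ≤ 1; here Σ = 0.9375 ≤ 1, so such a prefix code exists.

0.9375; yes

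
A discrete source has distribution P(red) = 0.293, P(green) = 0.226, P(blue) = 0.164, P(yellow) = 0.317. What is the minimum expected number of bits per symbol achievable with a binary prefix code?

Repeatedly combine the two least-probable nodes; the expected code length is the sum of the merged weights.
merge 41/250 + 113/500 → 39/100
merge 293/1000 + 317/1000 → 61/100
merge 39/100 + 61/100 → 1
L = 39/100 + 61/100 + 1 = 2 bits/symbol.

2 bits/symbol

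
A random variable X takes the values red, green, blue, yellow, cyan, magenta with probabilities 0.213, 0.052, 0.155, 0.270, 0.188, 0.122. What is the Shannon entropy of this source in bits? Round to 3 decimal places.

2.448 bits

H = −Σ pᵢ log₂ pᵢ.
−0.213·log₂(0.213) = 0.4752
−0.052·log₂(0.052) = 0.2218
−0.155·log₂(0.155) = 0.4169
−0.270·log₂(0.270) = 0.5100
−0.188·log₂(0.188) = 0.4533
−0.122·log₂(0.122) = 0.3703
Sum ≈ 2.4475 → 2.448 bits.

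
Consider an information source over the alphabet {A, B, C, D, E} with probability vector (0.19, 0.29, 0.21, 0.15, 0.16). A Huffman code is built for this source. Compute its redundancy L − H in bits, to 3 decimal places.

Entropy H = −Σ p log₂ p ≈ 2.2795 bits.
Huffman merges: 3/20+4/25→31/100; 19/100+21/100→2/5; 29/100+31/100→3/5; 2/5+3/5→1. L = 231/100 ≈ 2.3100.
L − H = 2.3100 − 2.2795 = 0.030 bits.

0.030 bits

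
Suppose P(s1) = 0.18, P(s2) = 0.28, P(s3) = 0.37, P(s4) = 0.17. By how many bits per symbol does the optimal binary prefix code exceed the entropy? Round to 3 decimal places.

Entropy H = −Σ p log₂ p ≈ 1.9248 bits.
Huffman merges: 17/100+9/50→7/20; 7/25+7/20→63/100; 37/100+63/100→1. L = 99/50 ≈ 1.9800.
L − H = 1.9800 − 1.9248 = 0.055 bits.

0.055 bits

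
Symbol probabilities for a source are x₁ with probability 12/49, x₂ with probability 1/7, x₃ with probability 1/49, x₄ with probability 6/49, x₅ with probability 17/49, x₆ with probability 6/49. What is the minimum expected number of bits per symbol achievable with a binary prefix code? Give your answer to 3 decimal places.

Repeatedly combine the two least-probable nodes; the expected code length is the sum of the merged weights.
merge 1/49 + 6/49 → 1/7
merge 6/49 + 1/7 → 13/49
merge 1/7 + 12/49 → 19/49
merge 13/49 + 17/49 → 30/49
merge 19/49 + 30/49 → 1
L = 1/7 + 13/49 + 19/49 + 30/49 + 1 = 118/49 ≈ 2.408 bits/symbol.

2.408 bits/symbol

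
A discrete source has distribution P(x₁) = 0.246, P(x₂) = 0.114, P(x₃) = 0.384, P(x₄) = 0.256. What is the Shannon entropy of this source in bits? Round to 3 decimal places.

1.888 bits

H = −Σ pᵢ log₂ pᵢ.
−0.246·log₂(0.246) = 0.4977
−0.114·log₂(0.114) = 0.3571
−0.384·log₂(0.384) = 0.5302
−0.256·log₂(0.256) = 0.5032
Sum ≈ 1.8884 → 1.888 bits.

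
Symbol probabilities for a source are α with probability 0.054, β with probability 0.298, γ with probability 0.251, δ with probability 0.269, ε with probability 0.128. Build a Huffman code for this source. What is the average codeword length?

Repeatedly combine the two least-probable nodes; the expected code length is the sum of the merged weights.
merge 27/500 + 16/125 → 91/500
merge 91/500 + 251/1000 → 433/1000
merge 269/1000 + 149/500 → 567/1000
merge 433/1000 + 567/1000 → 1
L = 91/500 + 433/1000 + 567/1000 + 1 = 1091/500 = 2.182 bits/symbol.

2.182 bits/symbol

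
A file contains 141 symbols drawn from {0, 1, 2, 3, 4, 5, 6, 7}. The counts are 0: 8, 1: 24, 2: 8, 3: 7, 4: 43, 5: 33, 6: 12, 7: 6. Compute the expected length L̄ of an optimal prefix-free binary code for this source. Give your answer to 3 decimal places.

2.667 bits/symbol

Probabilities are the counts divided by 141.
Repeatedly combine the two least-probable nodes; the expected code length is the sum of the merged weights.
merge 2/47 + 7/141 → 13/141
merge 8/141 + 8/141 → 16/141
merge 4/47 + 13/141 → 25/141
merge 16/141 + 8/47 → 40/141
merge 25/141 + 11/47 → 58/141
merge 40/141 + 43/141 → 83/141
merge 58/141 + 83/141 → 1
L = 13/141 + 16/141 + 25/141 + 40/141 + 58/141 + 83/141 + 1 = 8/3 ≈ 2.667 bits/symbol.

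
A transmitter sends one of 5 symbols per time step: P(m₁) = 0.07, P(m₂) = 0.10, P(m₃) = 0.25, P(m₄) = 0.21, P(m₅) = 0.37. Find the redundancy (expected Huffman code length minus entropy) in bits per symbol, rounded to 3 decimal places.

0.066 bits

Entropy H = −Σ p log₂ p ≈ 2.1043 bits.
Huffman merges: 7/100+1/10→17/100; 17/100+21/100→19/50; 1/4+37/100→31/50; 19/50+31/50→1. L = 217/100 ≈ 2.1700.
L − H = 2.1700 − 2.1043 = 0.066 bits.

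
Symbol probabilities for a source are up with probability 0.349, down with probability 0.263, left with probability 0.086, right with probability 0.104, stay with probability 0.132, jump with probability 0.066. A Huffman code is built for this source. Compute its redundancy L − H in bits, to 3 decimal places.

0.063 bits

Entropy H = −Σ p log₂ p ≈ 2.3252 bits.
Huffman merges: 33/500+43/500→19/125; 13/125+33/250→59/250; 19/125+59/250→97/250; 263/1000+349/1000→153/250; 97/250+153/250→1. L = 597/250 ≈ 2.3880.
L − H = 2.3880 − 2.3252 = 0.063 bits.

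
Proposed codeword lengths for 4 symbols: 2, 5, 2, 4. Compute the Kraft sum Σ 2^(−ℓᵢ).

With common denominator 2^5 = 32: Σ 2^(−ℓᵢ) = 8/32 + 1/32 + 8/32 + 2/32 = 19/32 = 0.59375.

0.59375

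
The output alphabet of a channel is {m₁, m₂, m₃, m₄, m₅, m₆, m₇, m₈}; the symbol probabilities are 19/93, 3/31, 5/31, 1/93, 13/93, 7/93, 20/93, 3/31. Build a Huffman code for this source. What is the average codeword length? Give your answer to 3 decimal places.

Repeatedly combine the two least-probable nodes; the expected code length is the sum of the merged weights.
merge 1/93 + 7/93 → 8/93
merge 8/93 + 3/31 → 17/93
merge 3/31 + 13/93 → 22/93
merge 5/31 + 17/93 → 32/93
merge 19/93 + 20/93 → 13/31
merge 22/93 + 32/93 → 18/31
merge 13/31 + 18/31 → 1
L = 8/93 + 17/93 + 22/93 + 32/93 + 13/31 + 18/31 + 1 = 265/93 ≈ 2.849 bits/symbol.

2.849 bits/symbol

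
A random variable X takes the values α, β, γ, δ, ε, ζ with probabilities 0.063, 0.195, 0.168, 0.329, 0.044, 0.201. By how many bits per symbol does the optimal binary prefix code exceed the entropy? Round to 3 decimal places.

Entropy H = −Σ p log₂ p ≈ 2.3347 bits.
Huffman merges: 11/250+63/1000→107/1000; 107/1000+21/125→11/40; 39/200+201/1000→99/250; 11/40+329/1000→151/250; 99/250+151/250→1. L = 1191/500 ≈ 2.3820.
L − H = 2.3820 − 2.3347 = 0.047 bits.

0.047 bits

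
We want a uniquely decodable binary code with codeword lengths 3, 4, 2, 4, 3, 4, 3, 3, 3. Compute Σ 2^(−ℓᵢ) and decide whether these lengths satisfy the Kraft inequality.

1.0625; no

With common denominator 2^4 = 16: Σ 2^(−ℓᵢ) = 2/16 + 1/16 + 4/16 + 1/16 + 2/16 + 1/16 + 2/16 + 2/16 + 2/16 = 17/16 = 1.0625.
Kraft's inequality requires Σ ≤ 1; here Σ = 1.0625 > 1, so no such prefix code exists.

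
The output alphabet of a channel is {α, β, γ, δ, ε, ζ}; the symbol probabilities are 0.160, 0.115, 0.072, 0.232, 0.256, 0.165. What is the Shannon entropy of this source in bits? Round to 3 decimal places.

H = −Σ pᵢ log₂ pᵢ.
−0.160·log₂(0.160) = 0.4230
−0.115·log₂(0.115) = 0.3588
−0.072·log₂(0.072) = 0.2733
−0.232·log₂(0.232) = 0.4890
−0.256·log₂(0.256) = 0.5032
−0.165·log₂(0.165) = 0.4289
Sum ≈ 2.4763 → 2.476 bits.

2.476 bits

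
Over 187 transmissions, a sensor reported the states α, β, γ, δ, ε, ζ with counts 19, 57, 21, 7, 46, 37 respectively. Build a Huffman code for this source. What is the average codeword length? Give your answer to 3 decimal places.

2.390 bits/symbol

Probabilities are the counts divided by 187.
Repeatedly combine the two least-probable nodes; the expected code length is the sum of the merged weights.
merge 7/187 + 19/187 → 26/187
merge 21/187 + 26/187 → 47/187
merge 37/187 + 46/187 → 83/187
merge 47/187 + 57/187 → 104/187
merge 83/187 + 104/187 → 1
L = 26/187 + 47/187 + 83/187 + 104/187 + 1 = 447/187 ≈ 2.390 bits/symbol.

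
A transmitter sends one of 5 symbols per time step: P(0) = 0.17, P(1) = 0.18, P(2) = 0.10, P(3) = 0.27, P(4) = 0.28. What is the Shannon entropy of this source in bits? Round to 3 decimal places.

2.236 bits

H = −Σ pᵢ log₂ pᵢ.
−0.17·log₂(0.17) = 0.4346
−0.18·log₂(0.18) = 0.4453
−0.10·log₂(0.10) = 0.3322
−0.27·log₂(0.27) = 0.5100
−0.28·log₂(0.28) = 0.5142
Sum ≈ 2.2363 → 2.236 bits.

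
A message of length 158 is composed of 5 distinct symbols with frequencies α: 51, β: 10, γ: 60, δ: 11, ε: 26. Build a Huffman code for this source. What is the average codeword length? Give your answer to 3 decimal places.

Probabilities are the counts divided by 158.
Repeatedly combine the two least-probable nodes; the expected code length is the sum of the merged weights.
merge 5/79 + 11/158 → 21/158
merge 21/158 + 13/79 → 47/158
merge 47/158 + 51/158 → 49/79
merge 30/79 + 49/79 → 1
L = 21/158 + 47/158 + 49/79 + 1 = 162/79 ≈ 2.051 bits/symbol.

2.051 bits/symbol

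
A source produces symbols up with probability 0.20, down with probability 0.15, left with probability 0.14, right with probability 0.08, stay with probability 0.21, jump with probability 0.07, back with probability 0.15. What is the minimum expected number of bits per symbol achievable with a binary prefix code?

Repeatedly combine the two least-probable nodes; the expected code length is the sum of the merged weights.
merge 7/100 + 2/25 → 3/20
merge 7/50 + 3/20 → 29/100
merge 3/20 + 3/20 → 3/10
merge 1/5 + 21/100 → 41/100
merge 29/100 + 3/10 → 59/100
merge 41/100 + 59/100 → 1
L = 3/20 + 29/100 + 3/10 + 41/100 + 59/100 + 1 = 137/50 = 2.74 bits/symbol.

2.74 bits/symbol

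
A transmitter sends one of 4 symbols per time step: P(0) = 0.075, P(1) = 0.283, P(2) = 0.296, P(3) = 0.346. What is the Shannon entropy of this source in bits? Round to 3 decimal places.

H = −Σ pᵢ log₂ pᵢ.
−0.075·log₂(0.075) = 0.2803
−0.283·log₂(0.283) = 0.5154
−0.296·log₂(0.296) = 0.5199
−0.346·log₂(0.346) = 0.5298
Sum ≈ 1.8453 → 1.845 bits.

1.845 bits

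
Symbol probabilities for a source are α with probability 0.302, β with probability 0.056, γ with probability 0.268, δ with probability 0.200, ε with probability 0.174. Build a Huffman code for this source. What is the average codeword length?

Repeatedly combine the two least-probable nodes; the expected code length is the sum of the merged weights.
merge 7/125 + 87/500 → 23/100
merge 1/5 + 23/100 → 43/100
merge 67/250 + 151/500 → 57/100
merge 43/100 + 57/100 → 1
L = 23/100 + 43/100 + 57/100 + 1 = 223/100 = 2.23 bits/symbol.

2.23 bits/symbol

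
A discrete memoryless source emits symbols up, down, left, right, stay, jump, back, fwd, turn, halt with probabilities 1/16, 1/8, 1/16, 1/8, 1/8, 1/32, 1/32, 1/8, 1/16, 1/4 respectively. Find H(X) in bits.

Each probability is a power of 1/2, so log₂(1/p) is an integer.
H = Σ p·log₂(1/p) = 1/16·4 + 1/8·3 + 1/16·4 + 1/8·3 + 1/8·3 + 1/32·5 + 1/32·5 + 1/8·3 + 1/16·4 + 1/4·2 = 3.0625 bits.

3.0625 bits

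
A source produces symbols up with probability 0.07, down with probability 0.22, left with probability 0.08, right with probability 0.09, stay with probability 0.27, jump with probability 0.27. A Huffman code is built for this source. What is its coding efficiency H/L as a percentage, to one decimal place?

Entropy H = −Σ p log₂ p ≈ 2.3733 bits.
Huffman merges: 7/100+2/25→3/20; 9/100+3/20→6/25; 11/50+6/25→23/50; 27/100+27/100→27/50; 23/50+27/50→1. L = 239/100 ≈ 2.3900.
Efficiency = H/L = 2.3733/2.3900 = 99.3%.

99.3%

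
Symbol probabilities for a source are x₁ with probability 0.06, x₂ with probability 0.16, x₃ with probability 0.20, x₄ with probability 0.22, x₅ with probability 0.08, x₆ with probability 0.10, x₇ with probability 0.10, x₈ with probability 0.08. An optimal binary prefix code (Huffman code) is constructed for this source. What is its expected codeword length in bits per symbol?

2.9 bits/symbol

Repeatedly combine the two least-probable nodes; the expected code length is the sum of the merged weights.
merge 3/50 + 2/25 → 7/50
merge 2/25 + 1/10 → 9/50
merge 1/10 + 7/50 → 6/25
merge 4/25 + 9/50 → 17/50
merge 1/5 + 11/50 → 21/50
merge 6/25 + 17/50 → 29/50
merge 21/50 + 29/50 → 1
L = 7/50 + 9/50 + 6/25 + 17/50 + 21/50 + 29/50 + 1 = 29/10 = 2.9 bits/symbol.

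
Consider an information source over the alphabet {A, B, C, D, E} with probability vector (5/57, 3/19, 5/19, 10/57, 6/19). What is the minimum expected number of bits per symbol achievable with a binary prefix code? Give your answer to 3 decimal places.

2.246 bits/symbol

Repeatedly combine the two least-probable nodes; the expected code length is the sum of the merged weights.
merge 5/57 + 3/19 → 14/57
merge 10/57 + 14/57 → 8/19
merge 5/19 + 6/19 → 11/19
merge 8/19 + 11/19 → 1
L = 14/57 + 8/19 + 11/19 + 1 = 128/57 ≈ 2.246 bits/symbol.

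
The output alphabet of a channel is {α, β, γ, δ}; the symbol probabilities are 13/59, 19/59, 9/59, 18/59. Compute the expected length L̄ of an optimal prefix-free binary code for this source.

2 bits/symbol

Repeatedly combine the two least-probable nodes; the expected code length is the sum of the merged weights.
merge 9/59 + 13/59 → 22/59
merge 18/59 + 19/59 → 37/59
merge 22/59 + 37/59 → 1
L = 22/59 + 37/59 + 1 = 2 bits/symbol.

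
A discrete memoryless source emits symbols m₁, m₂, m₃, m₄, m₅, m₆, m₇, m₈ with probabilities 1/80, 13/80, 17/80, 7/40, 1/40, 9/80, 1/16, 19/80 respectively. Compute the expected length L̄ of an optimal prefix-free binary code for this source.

2.6875 bits/symbol

Repeatedly combine the two least-probable nodes; the expected code length is the sum of the merged weights.
merge 1/80 + 1/40 → 3/80
merge 3/80 + 1/16 → 1/10
merge 1/10 + 9/80 → 17/80
merge 13/80 + 7/40 → 27/80
merge 17/80 + 17/80 → 17/40
merge 19/80 + 27/80 → 23/40
merge 17/40 + 23/40 → 1
L = 3/80 + 1/10 + 17/80 + 27/80 + 17/40 + 23/40 + 1 = 43/16 = 2.6875 bits/symbol.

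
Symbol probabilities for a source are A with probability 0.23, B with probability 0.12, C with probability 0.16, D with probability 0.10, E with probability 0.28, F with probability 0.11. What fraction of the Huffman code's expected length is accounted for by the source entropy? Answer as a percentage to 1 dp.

99.4%

Entropy H = −Σ p log₂ p ≈ 2.4745 bits.
Huffman merges: 1/10+11/100→21/100; 3/25+4/25→7/25; 21/100+23/100→11/25; 7/25+7/25→14/25; 11/25+14/25→1. L = 249/100 ≈ 2.4900.
Efficiency = H/L = 2.4745/2.4900 = 99.4%.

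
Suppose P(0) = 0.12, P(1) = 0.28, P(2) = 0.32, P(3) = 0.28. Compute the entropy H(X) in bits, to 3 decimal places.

1.922 bits

H = −Σ pᵢ log₂ pᵢ.
−0.12·log₂(0.12) = 0.3671
−0.28·log₂(0.28) = 0.5142
−0.32·log₂(0.32) = 0.5260
−0.28·log₂(0.28) = 0.5142
Sum ≈ 1.9215 → 1.922 bits.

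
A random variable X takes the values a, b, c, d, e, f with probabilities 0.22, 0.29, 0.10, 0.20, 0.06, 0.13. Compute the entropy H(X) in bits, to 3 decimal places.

2.421 bits

H = −Σ pᵢ log₂ pᵢ.
−0.22·log₂(0.22) = 0.4806
−0.29·log₂(0.29) = 0.5179
−0.10·log₂(0.10) = 0.3322
−0.20·log₂(0.20) = 0.4644
−0.06·log₂(0.06) = 0.2435
−0.13·log₂(0.13) = 0.3826
Sum ≈ 2.4212 → 2.421 bits.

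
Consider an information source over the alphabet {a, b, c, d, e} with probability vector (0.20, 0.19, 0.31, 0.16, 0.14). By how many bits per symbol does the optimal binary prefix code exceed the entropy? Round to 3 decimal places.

Entropy H = −Σ p log₂ p ≈ 2.2635 bits.
Huffman merges: 7/50+4/25→3/10; 19/100+1/5→39/100; 3/10+31/100→61/100; 39/100+61/100→1. L = 23/10 ≈ 2.3000.
L − H = 2.3000 − 2.2635 = 0.036 bits.

0.036 bits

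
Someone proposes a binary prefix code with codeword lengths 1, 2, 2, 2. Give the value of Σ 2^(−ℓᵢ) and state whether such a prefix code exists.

With common denominator 2^2 = 4: Σ 2^(−ℓᵢ) = 2/4 + 1/4 + 1/4 + 1/4 = 5/4 = 1.25.
Kraft's inequality requires Σ ≤ 1; here Σ = 1.25 > 1, so no such prefix code exists.

1.25; no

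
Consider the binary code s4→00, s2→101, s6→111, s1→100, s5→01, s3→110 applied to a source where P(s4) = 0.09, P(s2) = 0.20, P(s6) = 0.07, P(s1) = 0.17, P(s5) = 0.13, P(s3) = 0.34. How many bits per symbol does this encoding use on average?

L̄ = Σ pᵢ·ℓᵢ = 0.09·2 + 0.20·3 + 0.07·3 + 0.17·3 + 0.13·2 + 0.34·3 = 2.78 bits/symbol.

2.78 bits/symbol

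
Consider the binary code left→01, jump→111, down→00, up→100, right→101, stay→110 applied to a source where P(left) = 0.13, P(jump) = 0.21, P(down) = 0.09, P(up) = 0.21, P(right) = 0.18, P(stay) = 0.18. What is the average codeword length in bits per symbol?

2.78 bits/symbol

L̄ = Σ pᵢ·ℓᵢ = 0.13·2 + 0.21·3 + 0.09·2 + 0.21·3 + 0.18·3 + 0.18·3 = 2.78 bits/symbol.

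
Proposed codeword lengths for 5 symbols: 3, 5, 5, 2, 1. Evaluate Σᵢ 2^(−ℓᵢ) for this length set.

0.9375

With common denominator 2^5 = 32: Σ 2^(−ℓᵢ) = 4/32 + 1/32 + 1/32 + 8/32 + 16/32 = 30/32 = 0.9375.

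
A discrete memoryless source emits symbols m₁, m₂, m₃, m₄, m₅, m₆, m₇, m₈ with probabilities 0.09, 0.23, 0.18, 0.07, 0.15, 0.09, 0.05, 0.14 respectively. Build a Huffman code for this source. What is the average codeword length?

Repeatedly combine the two least-probable nodes; the expected code length is the sum of the merged weights.
merge 1/20 + 7/100 → 3/25
merge 9/100 + 9/100 → 9/50
merge 3/25 + 7/50 → 13/50
merge 3/20 + 9/50 → 33/100
merge 9/50 + 23/100 → 41/100
merge 13/50 + 33/100 → 59/100
merge 41/100 + 59/100 → 1
L = 3/25 + 9/50 + 13/50 + 33/100 + 41/100 + 59/100 + 1 = 289/100 = 2.89 bits/symbol.

2.89 bits/symbol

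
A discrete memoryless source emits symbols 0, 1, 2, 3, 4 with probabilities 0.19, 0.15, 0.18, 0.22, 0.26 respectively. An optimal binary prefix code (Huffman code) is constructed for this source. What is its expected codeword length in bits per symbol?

2.33 bits/symbol

Repeatedly combine the two least-probable nodes; the expected code length is the sum of the merged weights.
merge 3/20 + 9/50 → 33/100
merge 19/100 + 11/50 → 41/100
merge 13/50 + 33/100 → 59/100
merge 41/100 + 59/100 → 1
L = 33/100 + 41/100 + 59/100 + 1 = 233/100 = 2.33 bits/symbol.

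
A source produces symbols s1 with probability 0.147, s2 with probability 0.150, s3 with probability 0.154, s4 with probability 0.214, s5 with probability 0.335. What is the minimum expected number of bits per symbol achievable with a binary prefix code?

2.297 bits/symbol

Repeatedly combine the two least-probable nodes; the expected code length is the sum of the merged weights.
merge 147/1000 + 3/20 → 297/1000
merge 77/500 + 107/500 → 46/125
merge 297/1000 + 67/200 → 79/125
merge 46/125 + 79/125 → 1
L = 297/1000 + 46/125 + 79/125 + 1 = 2297/1000 = 2.297 bits/symbol.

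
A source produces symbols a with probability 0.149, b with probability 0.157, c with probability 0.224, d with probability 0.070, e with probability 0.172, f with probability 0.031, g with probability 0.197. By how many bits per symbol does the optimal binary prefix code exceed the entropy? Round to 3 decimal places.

Entropy H = −Σ p log₂ p ≈ 2.6345 bits.
Huffman merges: 31/1000+7/100→101/1000; 101/1000+149/1000→1/4; 157/1000+43/250→329/1000; 197/1000+28/125→421/1000; 1/4+329/1000→579/1000; 421/1000+579/1000→1. L = 67/25 ≈ 2.6800.
L − H = 2.6800 − 2.6345 = 0.045 bits.

0.045 bits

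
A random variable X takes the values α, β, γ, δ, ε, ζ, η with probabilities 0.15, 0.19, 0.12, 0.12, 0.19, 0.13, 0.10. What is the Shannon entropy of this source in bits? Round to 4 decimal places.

H = −Σ pᵢ log₂ pᵢ.
−0.15·log₂(0.15) = 0.4105
−0.19·log₂(0.19) = 0.4552
−0.12·log₂(0.12) = 0.3671
−0.12·log₂(0.12) = 0.3671
−0.19·log₂(0.19) = 0.4552
−0.13·log₂(0.13) = 0.3826
−0.10·log₂(0.10) = 0.3322
Sum ≈ 2.7700 → 2.7700 bits.

2.7700 bits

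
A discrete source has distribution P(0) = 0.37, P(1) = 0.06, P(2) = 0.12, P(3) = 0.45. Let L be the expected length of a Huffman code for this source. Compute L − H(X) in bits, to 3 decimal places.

0.070 bits

Entropy H = −Σ p log₂ p ≈ 1.6597 bits.
Huffman merges: 3/50+3/25→9/50; 9/50+37/100→11/20; 9/20+11/20→1. L = 173/100 ≈ 1.7300.
L − H = 1.7300 − 1.6597 = 0.070 bits.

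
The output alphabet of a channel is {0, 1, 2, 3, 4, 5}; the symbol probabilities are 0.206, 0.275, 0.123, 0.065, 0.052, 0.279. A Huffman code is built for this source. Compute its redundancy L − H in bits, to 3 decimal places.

0.011 bits

Entropy H = −Σ p log₂ p ≈ 2.3455 bits.
Huffman merges: 13/250+13/200→117/1000; 117/1000+123/1000→6/25; 103/500+6/25→223/500; 11/40+279/1000→277/500; 223/500+277/500→1. L = 2357/1000 ≈ 2.3570.
L − H = 2.3570 − 2.3455 = 0.011 bits.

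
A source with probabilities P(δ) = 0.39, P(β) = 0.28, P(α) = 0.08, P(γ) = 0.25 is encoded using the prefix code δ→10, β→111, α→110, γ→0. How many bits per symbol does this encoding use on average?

2.11 bits/symbol

L̄ = Σ pᵢ·ℓᵢ = 0.39·2 + 0.28·3 + 0.08·3 + 0.25·1 = 2.11 bits/symbol.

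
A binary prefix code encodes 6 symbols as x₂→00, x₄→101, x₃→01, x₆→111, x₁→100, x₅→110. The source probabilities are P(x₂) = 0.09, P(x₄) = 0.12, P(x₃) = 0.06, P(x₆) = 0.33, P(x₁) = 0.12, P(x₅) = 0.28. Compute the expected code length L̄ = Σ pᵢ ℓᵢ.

2.85 bits/symbol

L̄ = Σ pᵢ·ℓᵢ = 0.09·2 + 0.12·3 + 0.06·2 + 0.33·3 + 0.12·3 + 0.28·3 = 2.85 bits/symbol.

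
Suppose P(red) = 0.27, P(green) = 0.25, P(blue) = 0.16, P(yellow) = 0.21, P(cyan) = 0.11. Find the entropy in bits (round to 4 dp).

2.2561 bits

H = −Σ pᵢ log₂ pᵢ.
−0.27·log₂(0.27) = 0.5100
−0.25·log₂(0.25) = 0.5000
−0.16·log₂(0.16) = 0.4230
−0.21·log₂(0.21) = 0.4728
−0.11·log₂(0.11) = 0.3503
Sum ≈ 2.2561 → 2.2561 bits.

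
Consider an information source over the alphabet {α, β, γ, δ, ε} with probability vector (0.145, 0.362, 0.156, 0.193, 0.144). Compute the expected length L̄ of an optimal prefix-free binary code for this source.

Repeatedly combine the two least-probable nodes; the expected code length is the sum of the merged weights.
merge 18/125 + 29/200 → 289/1000
merge 39/250 + 193/1000 → 349/1000
merge 289/1000 + 349/1000 → 319/500
merge 181/500 + 319/500 → 1
L = 289/1000 + 349/1000 + 319/500 + 1 = 569/250 = 2.276 bits/symbol.

2.276 bits/symbol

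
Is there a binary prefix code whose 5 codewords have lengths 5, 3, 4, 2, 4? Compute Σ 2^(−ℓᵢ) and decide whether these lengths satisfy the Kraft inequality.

With common denominator 2^5 = 32: Σ 2^(−ℓᵢ) = 1/32 + 4/32 + 2/32 + 8/32 + 2/32 = 17/32 = 0.53125.
Kraft's inequality requires Σ ≤ 1; here Σ = 0.53125 ≤ 1, so such a prefix code exists.

0.53125; yes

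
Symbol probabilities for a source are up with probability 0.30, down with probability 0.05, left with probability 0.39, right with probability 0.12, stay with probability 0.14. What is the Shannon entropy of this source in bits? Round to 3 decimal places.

2.031 bits

H = −Σ pᵢ log₂ pᵢ.
−0.30·log₂(0.30) = 0.5211
−0.05·log₂(0.05) = 0.2161
−0.39·log₂(0.39) = 0.5298
−0.12·log₂(0.12) = 0.3671
−0.14·log₂(0.14) = 0.3971
Sum ≈ 2.0312 → 2.031 bits.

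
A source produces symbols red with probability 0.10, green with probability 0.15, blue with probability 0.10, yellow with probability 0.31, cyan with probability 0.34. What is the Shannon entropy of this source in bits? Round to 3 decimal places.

2.128 bits

H = −Σ pᵢ log₂ pᵢ.
−0.10·log₂(0.10) = 0.3322
−0.15·log₂(0.15) = 0.4105
−0.10·log₂(0.10) = 0.3322
−0.31·log₂(0.31) = 0.5238
−0.34·log₂(0.34) = 0.5292
Sum ≈ 2.1279 → 2.128 bits.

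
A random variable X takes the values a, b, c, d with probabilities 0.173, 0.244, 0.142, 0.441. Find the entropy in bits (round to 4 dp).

1.8552 bits

H = −Σ pᵢ log₂ pᵢ.
−0.173·log₂(0.173) = 0.4379
−0.244·log₂(0.244) = 0.4966
−0.142·log₂(0.142) = 0.3999
−0.441·log₂(0.441) = 0.5209
Sum ≈ 1.8552 → 1.8552 bits.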